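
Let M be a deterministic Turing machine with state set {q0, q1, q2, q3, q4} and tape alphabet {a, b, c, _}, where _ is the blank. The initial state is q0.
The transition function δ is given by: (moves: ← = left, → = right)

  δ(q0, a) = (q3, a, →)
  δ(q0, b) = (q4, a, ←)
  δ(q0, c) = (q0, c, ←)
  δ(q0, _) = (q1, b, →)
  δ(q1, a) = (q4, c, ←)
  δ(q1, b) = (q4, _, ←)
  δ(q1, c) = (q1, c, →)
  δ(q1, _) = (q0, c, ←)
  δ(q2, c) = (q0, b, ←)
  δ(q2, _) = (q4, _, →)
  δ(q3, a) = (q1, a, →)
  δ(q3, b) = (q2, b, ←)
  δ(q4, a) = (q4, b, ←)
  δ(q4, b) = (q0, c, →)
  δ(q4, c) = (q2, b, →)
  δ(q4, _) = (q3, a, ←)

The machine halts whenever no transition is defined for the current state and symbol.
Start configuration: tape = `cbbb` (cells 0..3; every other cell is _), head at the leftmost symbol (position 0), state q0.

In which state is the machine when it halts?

q2

state=q0 head=0 tape=_[c]bbb   (q0,c)→(q0,c,←)
state=q0 head=-1 tape=[_]cbbb   (q0,_)→(q1,b,→)
state=q1 head=0 tape=b[c]bbb   (q1,c)→(q1,c,→)
state=q1 head=1 tape=bc[b]bb   (q1,b)→(q4,_,←)
state=q4 head=0 tape=b[c]_bb   (q4,c)→(q2,b,→)
state=q2 head=1 tape=bb[_]bb   (q2,_)→(q4,_,→)
state=q4 head=2 tape=bb_[b]b   (q4,b)→(q0,c,→)
state=q0 head=3 tape=bb_c[b]   (q0,b)→(q4,a,←)
state=q4 head=2 tape=bb_[c]a   (q4,c)→(q2,b,→)
state=q2 head=3 tape=bb_b[a]
No transition is defined for (q2, a); M halts in state q2.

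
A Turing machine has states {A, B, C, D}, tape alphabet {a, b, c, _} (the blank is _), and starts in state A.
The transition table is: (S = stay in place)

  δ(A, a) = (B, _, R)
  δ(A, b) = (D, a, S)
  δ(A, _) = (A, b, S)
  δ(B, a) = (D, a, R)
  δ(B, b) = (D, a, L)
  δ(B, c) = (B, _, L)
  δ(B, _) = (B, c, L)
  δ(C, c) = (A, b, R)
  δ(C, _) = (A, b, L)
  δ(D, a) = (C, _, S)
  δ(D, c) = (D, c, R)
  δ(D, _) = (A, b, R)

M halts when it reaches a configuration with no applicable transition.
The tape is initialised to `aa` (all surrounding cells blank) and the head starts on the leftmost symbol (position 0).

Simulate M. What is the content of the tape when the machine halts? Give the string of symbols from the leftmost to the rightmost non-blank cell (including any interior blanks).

state=A head=0 tape=[a]a___   (A,a)→(B,_,R)
state=B head=1 tape=_[a]___   (B,a)→(D,a,R)
state=D head=2 tape=_a[_]__   (D,_)→(A,b,R)
state=A head=3 tape=_ab[_]_   (A,_)→(A,b,S)
state=A head=3 tape=_ab[b]_   (A,b)→(D,a,S)
state=D head=3 tape=_ab[a]_   (D,a)→(C,_,S)
state=C head=3 tape=_ab[_]_   (C,_)→(A,b,L)
state=A head=2 tape=_a[b]b_   (A,b)→(D,a,S)
state=D head=2 tape=_a[a]b_   (D,a)→(C,_,S)
state=C head=2 tape=_a[_]b_   (C,_)→(A,b,L)
state=A head=1 tape=_[a]bb_   (A,a)→(B,_,R)
state=B head=2 tape=__[b]b_   (B,b)→(D,a,L)
state=D head=1 tape=_[_]ab_   (D,_)→(A,b,R)
state=A head=2 tape=_b[a]b_   (A,a)→(B,_,R)
state=B head=3 tape=_b_[b]_   (B,b)→(D,a,L)
state=D head=2 tape=_b[_]a_   (D,_)→(A,b,R)
state=A head=3 tape=_bb[a]_   (A,a)→(B,_,R)
state=B head=4 tape=_bb_[_]   (B,_)→(B,c,L)
state=B head=3 tape=_bb[_]c   (B,_)→(B,c,L)
state=B head=2 tape=_b[b]cc   (B,b)→(D,a,L)
state=D head=1 tape=_[b]acc
The non-blank tape span at halt is bacc.

bacc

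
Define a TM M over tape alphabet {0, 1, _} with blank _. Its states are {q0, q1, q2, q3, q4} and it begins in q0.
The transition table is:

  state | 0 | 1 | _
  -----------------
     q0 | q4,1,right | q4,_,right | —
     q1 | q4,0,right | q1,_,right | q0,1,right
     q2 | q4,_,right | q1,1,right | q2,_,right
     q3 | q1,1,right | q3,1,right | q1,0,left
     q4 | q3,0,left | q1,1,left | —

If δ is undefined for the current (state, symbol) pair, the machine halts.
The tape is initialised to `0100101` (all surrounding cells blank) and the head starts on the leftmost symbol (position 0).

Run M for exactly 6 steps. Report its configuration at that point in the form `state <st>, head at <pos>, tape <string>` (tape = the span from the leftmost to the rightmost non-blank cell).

q0 | [0]100101   read 0 → write 1, move right, go to q4
q4 | 1[1]00101   read 1 → write 1, move left, go to q1
q1 | [1]100101   read 1 → write _, move right, go to q1
q1 | _[1]00101   read 1 → write _, move right, go to q1
q1 | __[0]0101   read 0 → write 0, move right, go to q4
q4 | __0[0]101   read 0 → write 0, move left, go to q3
q3 | __[0]0101
After 6 steps: state q3, head at 2, tape 00101.

state q3, head at 2, tape 00101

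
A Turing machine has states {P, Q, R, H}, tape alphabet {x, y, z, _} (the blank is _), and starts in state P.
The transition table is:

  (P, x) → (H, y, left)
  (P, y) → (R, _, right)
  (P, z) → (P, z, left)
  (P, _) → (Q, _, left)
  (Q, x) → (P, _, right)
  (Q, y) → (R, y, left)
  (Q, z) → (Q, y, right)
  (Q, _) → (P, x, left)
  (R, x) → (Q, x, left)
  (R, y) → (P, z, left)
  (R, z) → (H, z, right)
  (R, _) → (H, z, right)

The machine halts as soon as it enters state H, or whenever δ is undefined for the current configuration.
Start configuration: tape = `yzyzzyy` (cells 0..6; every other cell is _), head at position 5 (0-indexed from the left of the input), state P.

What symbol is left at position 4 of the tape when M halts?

x

state=P head=5 tape=yzyzz[y]y   (P,y)→(R,_,right)
state=R head=6 tape=yzyzz_[y]   (R,y)→(P,z,left)
state=P head=5 tape=yzyzz[_]z   (P,_)→(Q,_,left)
state=Q head=4 tape=yzyz[z]_z   (Q,z)→(Q,y,right)
state=Q head=5 tape=yzyzy[_]z   (Q,_)→(P,x,left)
state=P head=4 tape=yzyz[y]xz   (P,y)→(R,_,right)
state=R head=5 tape=yzyz_[x]z   (R,x)→(Q,x,left)
state=Q head=4 tape=yzyz[_]xz   (Q,_)→(P,x,left)
state=P head=3 tape=yzy[z]xxz   (P,z)→(P,z,left)
state=P head=2 tape=yz[y]zxxz   (P,y)→(R,_,right)
state=R head=3 tape=yz_[z]xxz   (R,z)→(H,z,right)
state=H head=4 tape=yz_z[x]xz
Cell 4 holds x when M halts.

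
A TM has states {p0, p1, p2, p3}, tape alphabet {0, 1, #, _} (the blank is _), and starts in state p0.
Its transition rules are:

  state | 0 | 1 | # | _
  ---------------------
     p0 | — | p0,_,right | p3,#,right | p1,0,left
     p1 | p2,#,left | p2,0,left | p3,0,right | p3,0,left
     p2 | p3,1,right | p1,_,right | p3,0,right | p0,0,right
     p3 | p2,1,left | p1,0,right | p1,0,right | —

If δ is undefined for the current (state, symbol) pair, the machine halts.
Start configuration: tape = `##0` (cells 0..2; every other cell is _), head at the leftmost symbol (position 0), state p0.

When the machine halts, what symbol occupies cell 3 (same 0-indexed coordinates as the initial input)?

0

state=p0 head=0 tape=[#]#0_   (p0,#)→(p3,#,right)
state=p3 head=1 tape=#[#]0_   (p3,#)→(p1,0,right)
state=p1 head=2 tape=#0[0]_   (p1,0)→(p2,#,left)
state=p2 head=1 tape=#[0]#_   (p2,0)→(p3,1,right)
state=p3 head=2 tape=#1[#]_   (p3,#)→(p1,0,right)
state=p1 head=3 tape=#10[_]   (p1,_)→(p3,0,left)
state=p3 head=2 tape=#1[0]0   (p3,0)→(p2,1,left)
state=p2 head=1 tape=#[1]10   (p2,1)→(p1,_,right)
state=p1 head=2 tape=#_[1]0   (p1,1)→(p2,0,left)
state=p2 head=1 tape=#[_]00   (p2,_)→(p0,0,right)
state=p0 head=2 tape=#0[0]0
Cell 3 holds 0 when M halts.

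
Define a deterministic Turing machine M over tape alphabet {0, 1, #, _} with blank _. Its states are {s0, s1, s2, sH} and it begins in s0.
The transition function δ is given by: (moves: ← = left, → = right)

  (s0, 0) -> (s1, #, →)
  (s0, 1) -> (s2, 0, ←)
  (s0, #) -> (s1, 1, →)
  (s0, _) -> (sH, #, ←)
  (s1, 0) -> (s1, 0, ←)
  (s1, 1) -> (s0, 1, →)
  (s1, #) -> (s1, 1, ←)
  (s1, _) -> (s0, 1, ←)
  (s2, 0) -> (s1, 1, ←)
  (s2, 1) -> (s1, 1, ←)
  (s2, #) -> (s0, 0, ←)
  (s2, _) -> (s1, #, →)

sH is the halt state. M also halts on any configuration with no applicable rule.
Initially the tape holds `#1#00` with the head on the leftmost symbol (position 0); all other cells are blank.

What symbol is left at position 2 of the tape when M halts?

0

state=s0 head=0 tape=___[#]1#00   (s0,#)→(s1,1,→)
state=s1 head=1 tape=___1[1]#00   (s1,1)→(s0,1,→)
state=s0 head=2 tape=___11[#]00   (s0,#)→(s1,1,→)
state=s1 head=3 tape=___111[0]0   (s1,0)→(s1,0,←)
state=s1 head=2 tape=___11[1]00   (s1,1)→(s0,1,→)
state=s0 head=3 tape=___111[0]0   (s0,0)→(s1,#,→)
state=s1 head=4 tape=___111#[0]   (s1,0)→(s1,0,←)
state=s1 head=3 tape=___111[#]0   (s1,#)→(s1,1,←)
state=s1 head=2 tape=___11[1]10   (s1,1)→(s0,1,→)
state=s0 head=3 tape=___111[1]0   (s0,1)→(s2,0,←)
state=s2 head=2 tape=___11[1]00   (s2,1)→(s1,1,←)
state=s1 head=1 tape=___1[1]100   (s1,1)→(s0,1,→)
state=s0 head=2 tape=___11[1]00   (s0,1)→(s2,0,←)
state=s2 head=1 tape=___1[1]000   (s2,1)→(s1,1,←)
state=s1 head=0 tape=___[1]1000   (s1,1)→(s0,1,→)
state=s0 head=1 tape=___1[1]000   (s0,1)→(s2,0,←)
state=s2 head=0 tape=___[1]0000   (s2,1)→(s1,1,←)
state=s1 head=-1 tape=__[_]10000   (s1,_)→(s0,1,←)
state=s0 head=-2 tape=_[_]110000   (s0,_)→(sH,#,←)
state=sH head=-3 tape=[_]#110000
Cell 2 holds 0 when M halts.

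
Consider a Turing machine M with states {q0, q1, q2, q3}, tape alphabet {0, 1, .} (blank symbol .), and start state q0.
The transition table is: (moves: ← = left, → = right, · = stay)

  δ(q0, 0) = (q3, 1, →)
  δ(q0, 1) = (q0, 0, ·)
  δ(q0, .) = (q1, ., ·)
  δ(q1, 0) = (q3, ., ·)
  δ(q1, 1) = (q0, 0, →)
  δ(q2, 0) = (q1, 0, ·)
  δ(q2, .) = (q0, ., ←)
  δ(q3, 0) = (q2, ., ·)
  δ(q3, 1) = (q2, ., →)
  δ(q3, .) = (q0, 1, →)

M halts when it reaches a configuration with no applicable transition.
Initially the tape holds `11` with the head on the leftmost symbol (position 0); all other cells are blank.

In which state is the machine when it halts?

q1

state=q0 head=0 tape=[1]1.   (q0,1)→(q0,0,·)
state=q0 head=0 tape=[0]1.   (q0,0)→(q3,1,→)
state=q3 head=1 tape=1[1].   (q3,1)→(q2,.,→)
state=q2 head=2 tape=1.[.]   (q2,.)→(q0,.,←)
state=q0 head=1 tape=1[.].   (q0,.)→(q1,.,·)
state=q1 head=1 tape=1[.].
No transition is defined for (q1, .); M halts in state q1.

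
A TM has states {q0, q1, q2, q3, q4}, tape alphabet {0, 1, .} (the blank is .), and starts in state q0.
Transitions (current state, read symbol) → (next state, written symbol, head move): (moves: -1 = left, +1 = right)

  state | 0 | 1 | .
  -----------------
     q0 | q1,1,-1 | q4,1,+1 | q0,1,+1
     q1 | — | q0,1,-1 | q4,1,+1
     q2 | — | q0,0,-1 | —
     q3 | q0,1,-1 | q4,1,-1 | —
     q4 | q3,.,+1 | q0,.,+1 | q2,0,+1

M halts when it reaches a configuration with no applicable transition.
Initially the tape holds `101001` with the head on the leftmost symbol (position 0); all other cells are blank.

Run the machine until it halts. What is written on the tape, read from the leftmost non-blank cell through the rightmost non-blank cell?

11111.10

state=q0 head=0 tape=.[1]01001..   (q0,1)→(q4,1,+1)
state=q4 head=1 tape=.1[0]1001..   (q4,0)→(q3,.,+1)
state=q3 head=2 tape=.1.[1]001..   (q3,1)→(q4,1,-1)
state=q4 head=1 tape=.1[.]1001..   (q4,.)→(q2,0,+1)
state=q2 head=2 tape=.10[1]001..   (q2,1)→(q0,0,-1)
state=q0 head=1 tape=.1[0]0001..   (q0,0)→(q1,1,-1)
state=q1 head=0 tape=.[1]10001..   (q1,1)→(q0,1,-1)
state=q0 head=-1 tape=[.]110001..   (q0,.)→(q0,1,+1)
state=q0 head=0 tape=1[1]10001..   (q0,1)→(q4,1,+1)
state=q4 head=1 tape=11[1]0001..   (q4,1)→(q0,.,+1)
state=q0 head=2 tape=11.[0]001..   (q0,0)→(q1,1,-1)
state=q1 head=1 tape=11[.]1001..   (q1,.)→(q4,1,+1)
state=q4 head=2 tape=111[1]001..   (q4,1)→(q0,.,+1)
state=q0 head=3 tape=111.[0]01..   (q0,0)→(q1,1,-1)
state=q1 head=2 tape=111[.]101..   (q1,.)→(q4,1,+1)
state=q4 head=3 tape=1111[1]01..   (q4,1)→(q0,.,+1)
state=q0 head=4 tape=1111.[0]1..   (q0,0)→(q1,1,-1)
state=q1 head=3 tape=1111[.]11..   (q1,.)→(q4,1,+1)
state=q4 head=4 tape=11111[1]1..   (q4,1)→(q0,.,+1)
state=q0 head=5 tape=11111.[1]..   (q0,1)→(q4,1,+1)
state=q4 head=6 tape=11111.1[.].   (q4,.)→(q2,0,+1)
state=q2 head=7 tape=11111.10[.]
The non-blank tape span at halt is 11111.10.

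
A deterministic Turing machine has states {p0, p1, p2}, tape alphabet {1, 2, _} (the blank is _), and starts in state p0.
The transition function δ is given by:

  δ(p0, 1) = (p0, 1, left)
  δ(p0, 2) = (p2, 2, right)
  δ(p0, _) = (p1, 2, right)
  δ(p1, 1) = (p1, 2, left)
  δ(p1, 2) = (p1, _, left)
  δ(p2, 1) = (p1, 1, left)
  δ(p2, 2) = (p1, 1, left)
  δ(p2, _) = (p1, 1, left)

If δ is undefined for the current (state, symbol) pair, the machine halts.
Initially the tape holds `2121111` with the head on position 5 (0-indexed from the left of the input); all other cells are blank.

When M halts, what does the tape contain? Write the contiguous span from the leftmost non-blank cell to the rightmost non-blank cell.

state=p0 head=5 tape=_21211[1]1   (p0,1)→(p0,1,left)
state=p0 head=4 tape=_2121[1]11   (p0,1)→(p0,1,left)
state=p0 head=3 tape=_212[1]111   (p0,1)→(p0,1,left)
state=p0 head=2 tape=_21[2]1111   (p0,2)→(p2,2,right)
state=p2 head=3 tape=_212[1]111   (p2,1)→(p1,1,left)
state=p1 head=2 tape=_21[2]1111   (p1,2)→(p1,_,left)
state=p1 head=1 tape=_2[1]_1111   (p1,1)→(p1,2,left)
state=p1 head=0 tape=_[2]2_1111   (p1,2)→(p1,_,left)
state=p1 head=-1 tape=[_]_2_1111
The non-blank tape span at halt is 2_1111.

2_1111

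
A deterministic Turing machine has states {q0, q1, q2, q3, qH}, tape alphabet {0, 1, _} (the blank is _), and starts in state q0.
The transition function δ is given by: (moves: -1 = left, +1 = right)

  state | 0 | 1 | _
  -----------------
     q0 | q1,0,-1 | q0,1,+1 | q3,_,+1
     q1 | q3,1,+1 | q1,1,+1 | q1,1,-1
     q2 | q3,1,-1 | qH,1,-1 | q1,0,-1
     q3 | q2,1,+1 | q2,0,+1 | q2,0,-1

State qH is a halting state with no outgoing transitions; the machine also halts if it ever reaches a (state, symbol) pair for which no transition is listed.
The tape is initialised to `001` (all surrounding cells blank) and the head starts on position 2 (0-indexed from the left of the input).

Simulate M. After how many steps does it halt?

state=q0 head=2 tape=00[1]____   (q0,1)→(q0,1,+1)
state=q0 head=3 tape=001[_]___   (q0,_)→(q3,_,+1)
state=q3 head=4 tape=001_[_]__   (q3,_)→(q2,0,-1)
state=q2 head=3 tape=001[_]0__   (q2,_)→(q1,0,-1)
state=q1 head=2 tape=00[1]00__   (q1,1)→(q1,1,+1)
state=q1 head=3 tape=001[0]0__   (q1,0)→(q3,1,+1)
state=q3 head=4 tape=0011[0]__   (q3,0)→(q2,1,+1)
state=q2 head=5 tape=00111[_]_   (q2,_)→(q1,0,-1)
state=q1 head=4 tape=0011[1]0_   (q1,1)→(q1,1,+1)
state=q1 head=5 tape=00111[0]_   (q1,0)→(q3,1,+1)
state=q3 head=6 tape=001111[_]   (q3,_)→(q2,0,-1)
state=q2 head=5 tape=00111[1]0   (q2,1)→(qH,1,-1)
state=qH head=4 tape=0011[1]10
M halts after 12 transitions.

12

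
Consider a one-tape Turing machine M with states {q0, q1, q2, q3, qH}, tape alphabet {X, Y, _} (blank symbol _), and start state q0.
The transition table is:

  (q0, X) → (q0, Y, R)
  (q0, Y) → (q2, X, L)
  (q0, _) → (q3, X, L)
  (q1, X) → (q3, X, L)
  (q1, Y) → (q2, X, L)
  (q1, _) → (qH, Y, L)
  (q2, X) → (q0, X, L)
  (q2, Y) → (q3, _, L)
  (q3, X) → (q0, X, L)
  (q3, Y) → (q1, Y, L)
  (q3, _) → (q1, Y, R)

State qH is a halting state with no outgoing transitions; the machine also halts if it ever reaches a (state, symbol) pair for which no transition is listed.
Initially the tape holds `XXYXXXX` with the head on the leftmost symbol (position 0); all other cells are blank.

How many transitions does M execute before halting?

q0 | __[X]XYXXXX   read X → write Y, move R, go to q0
q0 | __Y[X]YXXXX   read X → write Y, move R, go to q0
q0 | __YY[Y]XXXX   read Y → write X, move L, go to q2
q2 | __Y[Y]XXXXX   read Y → write _, move L, go to q3
q3 | __[Y]_XXXXX   read Y → write Y, move L, go to q1
q1 | _[_]Y_XXXXX   read _ → write Y, move L, go to qH
qH | [_]YY_XXXXX
M halts after 6 transitions.

6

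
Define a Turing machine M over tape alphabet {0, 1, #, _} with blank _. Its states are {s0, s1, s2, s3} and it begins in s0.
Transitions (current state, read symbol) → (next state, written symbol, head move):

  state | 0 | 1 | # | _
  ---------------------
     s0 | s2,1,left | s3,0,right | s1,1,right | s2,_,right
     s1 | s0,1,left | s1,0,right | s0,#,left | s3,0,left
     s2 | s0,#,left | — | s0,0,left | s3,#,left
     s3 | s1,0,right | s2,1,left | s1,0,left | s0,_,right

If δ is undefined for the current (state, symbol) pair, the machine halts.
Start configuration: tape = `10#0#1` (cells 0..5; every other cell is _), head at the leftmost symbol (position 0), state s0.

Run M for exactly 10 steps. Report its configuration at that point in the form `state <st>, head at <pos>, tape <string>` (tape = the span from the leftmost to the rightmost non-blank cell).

state s2, head at 0, tape #1#0#1

state=s0 head=0 tape=_[1]0#0#1   (s0,1)→(s3,0,right)
state=s3 head=1 tape=_0[0]#0#1   (s3,0)→(s1,0,right)
state=s1 head=2 tape=_00[#]0#1   (s1,#)→(s0,#,left)
state=s0 head=1 tape=_0[0]#0#1   (s0,0)→(s2,1,left)
state=s2 head=0 tape=_[0]1#0#1   (s2,0)→(s0,#,left)
state=s0 head=-1 tape=[_]#1#0#1   (s0,_)→(s2,_,right)
state=s2 head=0 tape=_[#]1#0#1   (s2,#)→(s0,0,left)
state=s0 head=-1 tape=[_]01#0#1   (s0,_)→(s2,_,right)
state=s2 head=0 tape=_[0]1#0#1   (s2,0)→(s0,#,left)
state=s0 head=-1 tape=[_]#1#0#1   (s0,_)→(s2,_,right)
state=s2 head=0 tape=_[#]1#0#1
After 10 steps: state s2, head at 0, tape #1#0#1.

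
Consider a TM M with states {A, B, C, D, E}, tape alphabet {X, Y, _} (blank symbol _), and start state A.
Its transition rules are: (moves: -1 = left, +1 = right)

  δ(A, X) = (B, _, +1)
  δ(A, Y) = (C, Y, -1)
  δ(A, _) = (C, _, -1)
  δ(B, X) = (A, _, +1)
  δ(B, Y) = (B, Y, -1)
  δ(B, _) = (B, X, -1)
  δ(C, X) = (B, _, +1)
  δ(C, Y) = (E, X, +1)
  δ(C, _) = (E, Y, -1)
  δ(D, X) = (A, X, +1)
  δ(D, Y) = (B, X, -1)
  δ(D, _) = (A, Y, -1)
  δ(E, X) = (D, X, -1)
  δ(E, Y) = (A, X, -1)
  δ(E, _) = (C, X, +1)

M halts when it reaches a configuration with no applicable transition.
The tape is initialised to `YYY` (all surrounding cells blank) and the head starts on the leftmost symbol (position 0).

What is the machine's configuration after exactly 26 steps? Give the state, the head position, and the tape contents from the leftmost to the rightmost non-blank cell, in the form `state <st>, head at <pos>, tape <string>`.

state C, head at 4, tape XXXXXX

state=A head=0 tape=__[Y]YY__   (A,Y)→(C,Y,-1)
state=C head=-1 tape=_[_]YYY__   (C,_)→(E,Y,-1)
state=E head=-2 tape=[_]YYYY__   (E,_)→(C,X,+1)
state=C head=-1 tape=X[Y]YYY__   (C,Y)→(E,X,+1)
state=E head=0 tape=XX[Y]YY__   (E,Y)→(A,X,-1)
state=A head=-1 tape=X[X]XYY__   (A,X)→(B,_,+1)
state=B head=0 tape=X_[X]YY__   (B,X)→(A,_,+1)
state=A head=1 tape=X__[Y]Y__   (A,Y)→(C,Y,-1)
state=C head=0 tape=X_[_]YY__   (C,_)→(E,Y,-1)
state=E head=-1 tape=X[_]YYY__   (E,_)→(C,X,+1)
state=C head=0 tape=XX[Y]YY__   (C,Y)→(E,X,+1)
state=E head=1 tape=XXX[Y]Y__   (E,Y)→(A,X,-1)
state=A head=0 tape=XX[X]XY__   (A,X)→(B,_,+1)
state=B head=1 tape=XX_[X]Y__   (B,X)→(A,_,+1)
state=A head=2 tape=XX__[Y]__   (A,Y)→(C,Y,-1)
state=C head=1 tape=XX_[_]Y__   (C,_)→(E,Y,-1)
state=E head=0 tape=XX[_]YY__   (E,_)→(C,X,+1)
state=C head=1 tape=XXX[Y]Y__   (C,Y)→(E,X,+1)
state=E head=2 tape=XXXX[Y]__   (E,Y)→(A,X,-1)
state=A head=1 tape=XXX[X]X__   (A,X)→(B,_,+1)
state=B head=2 tape=XXX_[X]__   (B,X)→(A,_,+1)
state=A head=3 tape=XXX__[_]_   (A,_)→(C,_,-1)
state=C head=2 tape=XXX_[_]__   (C,_)→(E,Y,-1)
state=E head=1 tape=XXX[_]Y__   (E,_)→(C,X,+1)
state=C head=2 tape=XXXX[Y]__   (C,Y)→(E,X,+1)
state=E head=3 tape=XXXXX[_]_   (E,_)→(C,X,+1)
state=C head=4 tape=XXXXXX[_]
After 26 steps: state C, head at 4, tape XXXXXX.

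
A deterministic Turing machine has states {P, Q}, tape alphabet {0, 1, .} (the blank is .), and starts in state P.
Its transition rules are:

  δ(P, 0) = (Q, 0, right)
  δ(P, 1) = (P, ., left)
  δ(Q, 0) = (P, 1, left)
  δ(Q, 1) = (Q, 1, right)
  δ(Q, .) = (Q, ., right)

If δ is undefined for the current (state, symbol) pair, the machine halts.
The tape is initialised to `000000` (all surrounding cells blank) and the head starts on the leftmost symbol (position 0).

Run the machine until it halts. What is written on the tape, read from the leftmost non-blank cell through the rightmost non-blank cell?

0..100

P | [0]00000   read 0 → write 0, move right, go to Q
Q | 0[0]0000   read 0 → write 1, move left, go to P
P | [0]10000   read 0 → write 0, move right, go to Q
Q | 0[1]0000   read 1 → write 1, move right, go to Q
Q | 01[0]000   read 0 → write 1, move left, go to P
P | 0[1]1000   read 1 → write ., move left, go to P
P | [0].1000   read 0 → write 0, move right, go to Q
Q | 0[.]1000   read . → write ., move right, go to Q
Q | 0.[1]000   read 1 → write 1, move right, go to Q
Q | 0.1[0]00   read 0 → write 1, move left, go to P
P | 0.[1]100   read 1 → write ., move left, go to P
P | 0[.].100
The non-blank tape span at halt is 0..100.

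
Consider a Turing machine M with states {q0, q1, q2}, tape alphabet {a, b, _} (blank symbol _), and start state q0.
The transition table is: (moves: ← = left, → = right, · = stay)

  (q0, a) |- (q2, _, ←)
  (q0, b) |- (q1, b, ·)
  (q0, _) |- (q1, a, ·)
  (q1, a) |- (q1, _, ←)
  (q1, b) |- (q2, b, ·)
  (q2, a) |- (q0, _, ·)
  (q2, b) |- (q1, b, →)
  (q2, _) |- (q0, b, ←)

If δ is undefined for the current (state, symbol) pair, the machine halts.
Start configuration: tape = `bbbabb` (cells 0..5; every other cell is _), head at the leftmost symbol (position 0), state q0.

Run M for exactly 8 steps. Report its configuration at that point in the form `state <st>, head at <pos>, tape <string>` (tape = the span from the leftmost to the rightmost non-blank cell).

state=q0 head=0 tape=[b]bbabb   (q0,b)→(q1,b,·)
state=q1 head=0 tape=[b]bbabb   (q1,b)→(q2,b,·)
state=q2 head=0 tape=[b]bbabb   (q2,b)→(q1,b,→)
state=q1 head=1 tape=b[b]babb   (q1,b)→(q2,b,·)
state=q2 head=1 tape=b[b]babb   (q2,b)→(q1,b,→)
state=q1 head=2 tape=bb[b]abb   (q1,b)→(q2,b,·)
state=q2 head=2 tape=bb[b]abb   (q2,b)→(q1,b,→)
state=q1 head=3 tape=bbb[a]bb   (q1,a)→(q1,_,←)
state=q1 head=2 tape=bb[b]_bb
After 8 steps: state q1, head at 2, tape bbb_bb.

state q1, head at 2, tape bbb_bb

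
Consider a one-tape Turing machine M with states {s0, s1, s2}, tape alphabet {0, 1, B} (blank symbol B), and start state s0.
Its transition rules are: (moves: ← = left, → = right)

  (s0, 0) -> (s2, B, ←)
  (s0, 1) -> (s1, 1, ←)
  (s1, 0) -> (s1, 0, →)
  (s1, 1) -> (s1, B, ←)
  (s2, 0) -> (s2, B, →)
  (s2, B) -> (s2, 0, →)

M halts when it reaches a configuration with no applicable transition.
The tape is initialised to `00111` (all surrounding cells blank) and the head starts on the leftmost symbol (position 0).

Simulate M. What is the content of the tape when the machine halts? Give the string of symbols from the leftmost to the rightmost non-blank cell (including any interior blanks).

00B111

state=s0 head=0 tape=B[0]0111   (s0,0)→(s2,B,←)
state=s2 head=-1 tape=[B]B0111   (s2,B)→(s2,0,→)
state=s2 head=0 tape=0[B]0111   (s2,B)→(s2,0,→)
state=s2 head=1 tape=00[0]111   (s2,0)→(s2,B,→)
state=s2 head=2 tape=00B[1]11
The non-blank tape span at halt is 00B111.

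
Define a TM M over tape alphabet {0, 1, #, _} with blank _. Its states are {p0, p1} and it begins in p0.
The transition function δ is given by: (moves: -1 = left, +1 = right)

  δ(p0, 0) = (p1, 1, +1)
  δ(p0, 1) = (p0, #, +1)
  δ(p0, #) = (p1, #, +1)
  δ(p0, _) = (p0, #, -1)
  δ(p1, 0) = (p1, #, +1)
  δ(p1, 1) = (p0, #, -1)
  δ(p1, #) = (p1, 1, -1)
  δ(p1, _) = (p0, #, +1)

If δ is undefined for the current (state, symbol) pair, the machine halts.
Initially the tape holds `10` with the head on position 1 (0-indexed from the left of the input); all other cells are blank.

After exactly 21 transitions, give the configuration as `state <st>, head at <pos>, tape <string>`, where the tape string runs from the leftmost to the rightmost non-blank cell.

state=p0 head=1 tape=_1[0]___   (p0,0)→(p1,1,+1)
state=p1 head=2 tape=_11[_]__   (p1,_)→(p0,#,+1)
state=p0 head=3 tape=_11#[_]_   (p0,_)→(p0,#,-1)
state=p0 head=2 tape=_11[#]#_   (p0,#)→(p1,#,+1)
state=p1 head=3 tape=_11#[#]_   (p1,#)→(p1,1,-1)
state=p1 head=2 tape=_11[#]1_   (p1,#)→(p1,1,-1)
state=p1 head=1 tape=_1[1]11_   (p1,1)→(p0,#,-1)
state=p0 head=0 tape=_[1]#11_   (p0,1)→(p0,#,+1)
state=p0 head=1 tape=_#[#]11_   (p0,#)→(p1,#,+1)
state=p1 head=2 tape=_##[1]1_   (p1,1)→(p0,#,-1)
state=p0 head=1 tape=_#[#]#1_   (p0,#)→(p1,#,+1)
state=p1 head=2 tape=_##[#]1_   (p1,#)→(p1,1,-1)
state=p1 head=1 tape=_#[#]11_   (p1,#)→(p1,1,-1)
state=p1 head=0 tape=_[#]111_   (p1,#)→(p1,1,-1)
state=p1 head=-1 tape=[_]1111_   (p1,_)→(p0,#,+1)
state=p0 head=0 tape=#[1]111_   (p0,1)→(p0,#,+1)
state=p0 head=1 tape=##[1]11_   (p0,1)→(p0,#,+1)
state=p0 head=2 tape=###[1]1_   (p0,1)→(p0,#,+1)
state=p0 head=3 tape=####[1]_   (p0,1)→(p0,#,+1)
state=p0 head=4 tape=#####[_]   (p0,_)→(p0,#,-1)
state=p0 head=3 tape=####[#]#   (p0,#)→(p1,#,+1)
state=p1 head=4 tape=#####[#]
After 21 steps: state p1, head at 4, tape ######.

state p1, head at 4, tape ######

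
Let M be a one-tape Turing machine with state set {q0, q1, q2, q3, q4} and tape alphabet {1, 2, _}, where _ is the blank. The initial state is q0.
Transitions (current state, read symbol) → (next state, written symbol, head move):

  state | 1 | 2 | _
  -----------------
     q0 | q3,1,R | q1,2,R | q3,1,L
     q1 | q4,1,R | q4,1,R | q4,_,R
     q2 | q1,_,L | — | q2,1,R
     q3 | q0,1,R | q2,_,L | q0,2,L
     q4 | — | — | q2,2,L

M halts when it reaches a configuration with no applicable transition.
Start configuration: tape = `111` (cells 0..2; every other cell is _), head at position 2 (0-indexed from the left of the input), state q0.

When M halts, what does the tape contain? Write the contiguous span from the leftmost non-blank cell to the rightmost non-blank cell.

1222

q0 | _11[1]_   read 1 → write 1, move R, go to q3
q3 | _111[_]   read _ → write 2, move L, go to q0
q0 | _11[1]2   read 1 → write 1, move R, go to q3
q3 | _111[2]   read 2 → write _, move L, go to q2
q2 | _11[1]_   read 1 → write _, move L, go to q1
q1 | _1[1]__   read 1 → write 1, move R, go to q4
q4 | _11[_]_   read _ → write 2, move L, go to q2
q2 | _1[1]2_   read 1 → write _, move L, go to q1
q1 | _[1]_2_   read 1 → write 1, move R, go to q4
q4 | _1[_]2_   read _ → write 2, move L, go to q2
q2 | _[1]22_   read 1 → write _, move L, go to q1
q1 | [_]_22_   read _ → write _, move R, go to q4
q4 | _[_]22_   read _ → write 2, move L, go to q2
q2 | [_]222_   read _ → write 1, move R, go to q2
q2 | 1[2]22_
The non-blank tape span at halt is 1222.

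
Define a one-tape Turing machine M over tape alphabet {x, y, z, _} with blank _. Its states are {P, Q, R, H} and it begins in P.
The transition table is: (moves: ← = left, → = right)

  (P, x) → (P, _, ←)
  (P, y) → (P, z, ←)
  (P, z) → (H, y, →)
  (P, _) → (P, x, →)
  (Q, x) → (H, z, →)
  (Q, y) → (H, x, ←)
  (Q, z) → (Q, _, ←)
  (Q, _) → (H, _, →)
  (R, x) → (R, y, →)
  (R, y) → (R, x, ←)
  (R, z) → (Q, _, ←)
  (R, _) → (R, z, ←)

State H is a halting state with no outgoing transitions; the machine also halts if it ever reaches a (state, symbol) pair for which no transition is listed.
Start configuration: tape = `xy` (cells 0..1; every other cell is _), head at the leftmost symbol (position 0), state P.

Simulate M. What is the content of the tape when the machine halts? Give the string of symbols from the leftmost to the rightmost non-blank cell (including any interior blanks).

xxxy

P | __[x]y_   read x → write _, move ←, go to P
P | _[_]_y_   read _ → write x, move →, go to P
P | _x[_]y_   read _ → write x, move →, go to P
P | _xx[y]_   read y → write z, move ←, go to P
P | _x[x]z_   read x → write _, move ←, go to P
P | _[x]_z_   read x → write _, move ←, go to P
P | [_]__z_   read _ → write x, move →, go to P
P | x[_]_z_   read _ → write x, move →, go to P
P | xx[_]z_   read _ → write x, move →, go to P
P | xxx[z]_   read z → write y, move →, go to H
H | xxxy[_]
The non-blank tape span at halt is xxxy.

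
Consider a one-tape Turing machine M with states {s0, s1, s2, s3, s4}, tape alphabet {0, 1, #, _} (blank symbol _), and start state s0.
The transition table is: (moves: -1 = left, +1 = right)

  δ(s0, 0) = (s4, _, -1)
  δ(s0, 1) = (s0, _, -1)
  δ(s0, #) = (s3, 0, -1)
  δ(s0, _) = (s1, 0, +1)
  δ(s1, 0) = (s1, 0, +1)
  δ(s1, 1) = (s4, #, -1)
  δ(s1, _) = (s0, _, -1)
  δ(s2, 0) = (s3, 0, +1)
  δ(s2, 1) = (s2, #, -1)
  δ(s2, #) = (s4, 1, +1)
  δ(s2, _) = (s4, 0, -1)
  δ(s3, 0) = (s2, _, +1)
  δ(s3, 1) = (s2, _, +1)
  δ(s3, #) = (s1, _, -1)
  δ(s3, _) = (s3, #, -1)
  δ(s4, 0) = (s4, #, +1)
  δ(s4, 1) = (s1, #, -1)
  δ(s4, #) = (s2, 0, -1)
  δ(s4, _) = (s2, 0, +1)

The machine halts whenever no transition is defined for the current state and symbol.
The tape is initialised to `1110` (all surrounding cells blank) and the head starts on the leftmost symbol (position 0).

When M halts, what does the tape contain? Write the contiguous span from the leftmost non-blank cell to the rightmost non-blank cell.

s0 | __[1]110   read 1 → write _, move -1, go to s0
s0 | _[_]_110   read _ → write 0, move +1, go to s1
s1 | _0[_]110   read _ → write _, move -1, go to s0
s0 | _[0]_110   read 0 → write _, move -1, go to s4
s4 | [_]__110   read _ → write 0, move +1, go to s2
s2 | 0[_]_110   read _ → write 0, move -1, go to s4
s4 | [0]0_110   read 0 → write #, move +1, go to s4
s4 | #[0]_110   read 0 → write #, move +1, go to s4
s4 | ##[_]110   read _ → write 0, move +1, go to s2
s2 | ##0[1]10   read 1 → write #, move -1, go to s2
s2 | ##[0]#10   read 0 → write 0, move +1, go to s3
s3 | ##0[#]10   read # → write _, move -1, go to s1
s1 | ##[0]_10   read 0 → write 0, move +1, go to s1
s1 | ##0[_]10   read _ → write _, move -1, go to s0
s0 | ##[0]_10   read 0 → write _, move -1, go to s4
s4 | #[#]__10   read # → write 0, move -1, go to s2
s2 | [#]0__10   read # → write 1, move +1, go to s4
s4 | 1[0]__10   read 0 → write #, move +1, go to s4
s4 | 1#[_]_10   read _ → write 0, move +1, go to s2
s2 | 1#0[_]10   read _ → write 0, move -1, go to s4
s4 | 1#[0]010   read 0 → write #, move +1, go to s4
s4 | 1##[0]10   read 0 → write #, move +1, go to s4
s4 | 1###[1]0   read 1 → write #, move -1, go to s1
s1 | 1##[#]#0
The non-blank tape span at halt is 1####0.

1####0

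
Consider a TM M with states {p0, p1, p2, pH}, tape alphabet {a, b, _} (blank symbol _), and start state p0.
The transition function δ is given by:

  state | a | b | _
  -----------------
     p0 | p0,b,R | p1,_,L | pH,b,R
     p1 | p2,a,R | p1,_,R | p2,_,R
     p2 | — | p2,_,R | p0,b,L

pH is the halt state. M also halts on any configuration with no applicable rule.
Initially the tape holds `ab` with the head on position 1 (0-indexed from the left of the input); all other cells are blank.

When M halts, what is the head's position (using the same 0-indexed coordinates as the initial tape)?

2

state=p0 head=1 tape=a[b]_   (p0,b)→(p1,_,L)
state=p1 head=0 tape=[a]__   (p1,a)→(p2,a,R)
state=p2 head=1 tape=a[_]_   (p2,_)→(p0,b,L)
state=p0 head=0 tape=[a]b_   (p0,a)→(p0,b,R)
state=p0 head=1 tape=b[b]_   (p0,b)→(p1,_,L)
state=p1 head=0 tape=[b]__   (p1,b)→(p1,_,R)
state=p1 head=1 tape=_[_]_   (p1,_)→(p2,_,R)
state=p2 head=2 tape=__[_]   (p2,_)→(p0,b,L)
state=p0 head=1 tape=_[_]b   (p0,_)→(pH,b,R)
state=pH head=2 tape=_b[b]
At halt the head is at cell 2.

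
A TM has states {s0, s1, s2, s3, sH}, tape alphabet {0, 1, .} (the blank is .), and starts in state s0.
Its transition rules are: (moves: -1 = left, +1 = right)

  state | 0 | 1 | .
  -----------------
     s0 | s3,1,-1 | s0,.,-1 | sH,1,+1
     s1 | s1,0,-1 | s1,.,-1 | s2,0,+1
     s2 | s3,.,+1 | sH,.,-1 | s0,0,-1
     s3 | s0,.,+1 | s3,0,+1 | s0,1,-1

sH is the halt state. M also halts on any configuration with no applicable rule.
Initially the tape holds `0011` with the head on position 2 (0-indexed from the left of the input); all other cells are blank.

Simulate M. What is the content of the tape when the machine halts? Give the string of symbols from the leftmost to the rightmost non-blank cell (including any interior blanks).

state=s0 head=2 tape=00[1]1   (s0,1)→(s0,.,-1)
state=s0 head=1 tape=0[0].1   (s0,0)→(s3,1,-1)
state=s3 head=0 tape=[0]1.1   (s3,0)→(s0,.,+1)
state=s0 head=1 tape=.[1].1   (s0,1)→(s0,.,-1)
state=s0 head=0 tape=[.]..1   (s0,.)→(sH,1,+1)
state=sH head=1 tape=1[.].1
The non-blank tape span at halt is 1..1.

1..1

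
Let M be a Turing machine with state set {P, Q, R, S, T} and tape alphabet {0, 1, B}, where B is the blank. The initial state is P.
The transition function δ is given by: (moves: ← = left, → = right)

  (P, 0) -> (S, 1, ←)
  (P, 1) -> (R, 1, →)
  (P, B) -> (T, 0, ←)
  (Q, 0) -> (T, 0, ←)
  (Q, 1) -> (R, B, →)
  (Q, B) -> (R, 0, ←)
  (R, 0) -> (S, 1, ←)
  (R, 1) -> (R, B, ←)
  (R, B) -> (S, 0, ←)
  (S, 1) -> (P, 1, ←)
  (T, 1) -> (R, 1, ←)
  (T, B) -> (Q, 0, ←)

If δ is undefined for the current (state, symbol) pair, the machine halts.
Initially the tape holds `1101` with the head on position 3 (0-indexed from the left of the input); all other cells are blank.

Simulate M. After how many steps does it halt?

P | BB110[1]B   read 1 → write 1, move →, go to R
R | BB1101[B]   read B → write 0, move ←, go to S
S | BB110[1]0   read 1 → write 1, move ←, go to P
P | BB11[0]10   read 0 → write 1, move ←, go to S
S | BB1[1]110   read 1 → write 1, move ←, go to P
P | BB[1]1110   read 1 → write 1, move →, go to R
R | BB1[1]110   read 1 → write B, move ←, go to R
R | BB[1]B110   read 1 → write B, move ←, go to R
R | B[B]BB110   read B → write 0, move ←, go to S
S | [B]0BB110
M halts after 9 transitions.

9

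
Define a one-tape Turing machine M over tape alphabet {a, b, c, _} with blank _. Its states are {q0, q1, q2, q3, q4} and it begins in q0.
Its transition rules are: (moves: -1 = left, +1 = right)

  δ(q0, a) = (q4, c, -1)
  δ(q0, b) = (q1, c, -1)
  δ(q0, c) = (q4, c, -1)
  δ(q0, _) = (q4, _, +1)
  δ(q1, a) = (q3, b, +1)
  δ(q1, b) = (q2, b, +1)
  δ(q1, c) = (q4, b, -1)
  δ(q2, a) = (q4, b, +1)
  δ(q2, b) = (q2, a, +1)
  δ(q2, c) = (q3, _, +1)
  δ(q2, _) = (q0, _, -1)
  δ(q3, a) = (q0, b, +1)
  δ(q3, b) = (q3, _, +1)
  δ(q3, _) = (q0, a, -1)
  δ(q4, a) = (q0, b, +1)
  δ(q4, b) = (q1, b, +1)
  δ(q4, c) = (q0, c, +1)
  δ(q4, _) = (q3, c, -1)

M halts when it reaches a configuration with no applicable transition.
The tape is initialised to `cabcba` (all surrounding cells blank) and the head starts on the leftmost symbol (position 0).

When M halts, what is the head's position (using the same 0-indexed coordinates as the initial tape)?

3

state=q0 head=0 tape=___[c]abcba   (q0,c)→(q4,c,-1)
state=q4 head=-1 tape=__[_]cabcba   (q4,_)→(q3,c,-1)
state=q3 head=-2 tape=_[_]ccabcba   (q3,_)→(q0,a,-1)
state=q0 head=-3 tape=[_]accabcba   (q0,_)→(q4,_,+1)
state=q4 head=-2 tape=_[a]ccabcba   (q4,a)→(q0,b,+1)
state=q0 head=-1 tape=_b[c]cabcba   (q0,c)→(q4,c,-1)
state=q4 head=-2 tape=_[b]ccabcba   (q4,b)→(q1,b,+1)
state=q1 head=-1 tape=_b[c]cabcba   (q1,c)→(q4,b,-1)
state=q4 head=-2 tape=_[b]bcabcba   (q4,b)→(q1,b,+1)
state=q1 head=-1 tape=_b[b]cabcba   (q1,b)→(q2,b,+1)
state=q2 head=0 tape=_bb[c]abcba   (q2,c)→(q3,_,+1)
state=q3 head=1 tape=_bb_[a]bcba   (q3,a)→(q0,b,+1)
state=q0 head=2 tape=_bb_b[b]cba   (q0,b)→(q1,c,-1)
state=q1 head=1 tape=_bb_[b]ccba   (q1,b)→(q2,b,+1)
state=q2 head=2 tape=_bb_b[c]cba   (q2,c)→(q3,_,+1)
state=q3 head=3 tape=_bb_b_[c]ba
At halt the head is at cell 3.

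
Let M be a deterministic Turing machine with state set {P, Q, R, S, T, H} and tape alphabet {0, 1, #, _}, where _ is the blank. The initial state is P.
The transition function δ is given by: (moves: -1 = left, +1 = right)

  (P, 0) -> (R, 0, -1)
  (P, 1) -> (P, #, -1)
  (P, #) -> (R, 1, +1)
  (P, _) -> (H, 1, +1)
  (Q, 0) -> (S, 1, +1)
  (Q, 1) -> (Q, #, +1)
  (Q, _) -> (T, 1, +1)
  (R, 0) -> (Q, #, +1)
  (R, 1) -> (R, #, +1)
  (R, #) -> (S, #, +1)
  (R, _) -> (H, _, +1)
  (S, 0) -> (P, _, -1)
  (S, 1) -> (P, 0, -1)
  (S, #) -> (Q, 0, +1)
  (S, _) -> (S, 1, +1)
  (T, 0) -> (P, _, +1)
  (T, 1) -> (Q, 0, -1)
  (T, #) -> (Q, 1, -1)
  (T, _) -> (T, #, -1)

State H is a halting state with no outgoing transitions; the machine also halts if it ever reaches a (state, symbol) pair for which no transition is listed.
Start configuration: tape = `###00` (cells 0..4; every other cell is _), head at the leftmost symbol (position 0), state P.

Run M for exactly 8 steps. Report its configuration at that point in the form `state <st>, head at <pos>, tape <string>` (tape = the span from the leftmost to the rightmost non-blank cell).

state S, head at 2, tape 1#0#

state=P head=0 tape=[#]##00   (P,#)→(R,1,+1)
state=R head=1 tape=1[#]#00   (R,#)→(S,#,+1)
state=S head=2 tape=1#[#]00   (S,#)→(Q,0,+1)
state=Q head=3 tape=1#0[0]0   (Q,0)→(S,1,+1)
state=S head=4 tape=1#01[0]   (S,0)→(P,_,-1)
state=P head=3 tape=1#0[1]_   (P,1)→(P,#,-1)
state=P head=2 tape=1#[0]#_   (P,0)→(R,0,-1)
state=R head=1 tape=1[#]0#_   (R,#)→(S,#,+1)
state=S head=2 tape=1#[0]#_
After 8 steps: state S, head at 2, tape 1#0#.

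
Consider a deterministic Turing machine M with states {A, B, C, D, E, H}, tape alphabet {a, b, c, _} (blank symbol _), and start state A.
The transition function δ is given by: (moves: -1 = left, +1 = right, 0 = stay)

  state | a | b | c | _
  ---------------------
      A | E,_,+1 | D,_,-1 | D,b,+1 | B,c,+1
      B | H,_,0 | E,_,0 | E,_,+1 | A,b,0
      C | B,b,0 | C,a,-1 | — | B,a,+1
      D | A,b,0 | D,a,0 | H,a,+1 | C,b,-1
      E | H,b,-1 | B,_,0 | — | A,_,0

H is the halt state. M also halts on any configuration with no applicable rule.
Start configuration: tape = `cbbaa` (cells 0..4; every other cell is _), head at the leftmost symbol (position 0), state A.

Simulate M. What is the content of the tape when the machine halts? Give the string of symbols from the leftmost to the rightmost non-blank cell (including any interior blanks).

aa__baa

state=A head=0 tape=__[c]bbaa   (A,c)→(D,b,+1)
state=D head=1 tape=__b[b]baa   (D,b)→(D,a,0)
state=D head=1 tape=__b[a]baa   (D,a)→(A,b,0)
state=A head=1 tape=__b[b]baa   (A,b)→(D,_,-1)
state=D head=0 tape=__[b]_baa   (D,b)→(D,a,0)
state=D head=0 tape=__[a]_baa   (D,a)→(A,b,0)
state=A head=0 tape=__[b]_baa   (A,b)→(D,_,-1)
state=D head=-1 tape=_[_]__baa   (D,_)→(C,b,-1)
state=C head=-2 tape=[_]b__baa   (C,_)→(B,a,+1)
state=B head=-1 tape=a[b]__baa   (B,b)→(E,_,0)
state=E head=-1 tape=a[_]__baa   (E,_)→(A,_,0)
state=A head=-1 tape=a[_]__baa   (A,_)→(B,c,+1)
state=B head=0 tape=ac[_]_baa   (B,_)→(A,b,0)
state=A head=0 tape=ac[b]_baa   (A,b)→(D,_,-1)
state=D head=-1 tape=a[c]__baa   (D,c)→(H,a,+1)
state=H head=0 tape=aa[_]_baa
The non-blank tape span at halt is aa__baa.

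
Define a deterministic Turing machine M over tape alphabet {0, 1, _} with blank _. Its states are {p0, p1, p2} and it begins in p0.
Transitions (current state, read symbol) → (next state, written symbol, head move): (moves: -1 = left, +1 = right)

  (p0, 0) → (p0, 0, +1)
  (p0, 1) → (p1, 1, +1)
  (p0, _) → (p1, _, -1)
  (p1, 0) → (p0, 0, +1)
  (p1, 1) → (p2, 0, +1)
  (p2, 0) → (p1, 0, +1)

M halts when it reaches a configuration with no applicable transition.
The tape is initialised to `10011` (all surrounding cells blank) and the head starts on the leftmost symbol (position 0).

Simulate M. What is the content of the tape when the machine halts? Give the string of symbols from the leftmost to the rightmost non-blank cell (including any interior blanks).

10010

state=p0 head=0 tape=[1]0011_   (p0,1)→(p1,1,+1)
state=p1 head=1 tape=1[0]011_   (p1,0)→(p0,0,+1)
state=p0 head=2 tape=10[0]11_   (p0,0)→(p0,0,+1)
state=p0 head=3 tape=100[1]1_   (p0,1)→(p1,1,+1)
state=p1 head=4 tape=1001[1]_   (p1,1)→(p2,0,+1)
state=p2 head=5 tape=10010[_]
The non-blank tape span at halt is 10010.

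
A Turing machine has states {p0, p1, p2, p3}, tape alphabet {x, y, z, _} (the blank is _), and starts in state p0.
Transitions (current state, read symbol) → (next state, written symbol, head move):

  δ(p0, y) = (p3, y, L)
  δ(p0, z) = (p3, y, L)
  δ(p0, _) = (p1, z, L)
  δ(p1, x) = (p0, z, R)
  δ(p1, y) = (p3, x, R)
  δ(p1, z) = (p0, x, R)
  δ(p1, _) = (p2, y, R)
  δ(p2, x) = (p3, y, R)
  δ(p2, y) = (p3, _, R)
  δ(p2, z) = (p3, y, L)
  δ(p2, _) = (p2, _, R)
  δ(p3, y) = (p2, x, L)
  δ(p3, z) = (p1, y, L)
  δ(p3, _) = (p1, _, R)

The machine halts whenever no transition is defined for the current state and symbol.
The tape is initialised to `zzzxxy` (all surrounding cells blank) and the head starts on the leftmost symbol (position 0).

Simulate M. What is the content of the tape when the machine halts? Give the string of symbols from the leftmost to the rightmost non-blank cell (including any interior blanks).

p0 | _[z]zzxxy   read z → write y, move L, go to p3
p3 | [_]yzzxxy   read _ → write _, move R, go to p1
p1 | _[y]zzxxy   read y → write x, move R, go to p3
p3 | _x[z]zxxy   read z → write y, move L, go to p1
p1 | _[x]yzxxy   read x → write z, move R, go to p0
p0 | _z[y]zxxy   read y → write y, move L, go to p3
p3 | _[z]yzxxy   read z → write y, move L, go to p1
p1 | [_]yyzxxy   read _ → write y, move R, go to p2
p2 | y[y]yzxxy   read y → write _, move R, go to p3
p3 | y_[y]zxxy   read y → write x, move L, go to p2
p2 | y[_]xzxxy   read _ → write _, move R, go to p2
p2 | y_[x]zxxy   read x → write y, move R, go to p3
p3 | y_y[z]xxy   read z → write y, move L, go to p1
p1 | y_[y]yxxy   read y → write x, move R, go to p3
p3 | y_x[y]xxy   read y → write x, move L, go to p2
p2 | y_[x]xxxy   read x → write y, move R, go to p3
p3 | y_y[x]xxy
The non-blank tape span at halt is y_yxxxy.

y_yxxxy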